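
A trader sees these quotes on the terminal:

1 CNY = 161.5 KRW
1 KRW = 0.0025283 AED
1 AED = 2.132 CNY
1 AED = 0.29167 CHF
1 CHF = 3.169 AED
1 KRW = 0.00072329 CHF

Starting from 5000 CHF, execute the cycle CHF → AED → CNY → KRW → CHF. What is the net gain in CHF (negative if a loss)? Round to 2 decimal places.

5000 CHF × 3.169 = 15845 AED
15845 AED × 2.132 = 33781.54 CNY
33781.54 CNY × 161.5 = 5455718.71 KRW
5455718.71 KRW × 0.00072329 = 3946.0667857559 CHF
Net change: 3946.0667857559 − 5000 = -1053.9332142441 CHF

-1053.93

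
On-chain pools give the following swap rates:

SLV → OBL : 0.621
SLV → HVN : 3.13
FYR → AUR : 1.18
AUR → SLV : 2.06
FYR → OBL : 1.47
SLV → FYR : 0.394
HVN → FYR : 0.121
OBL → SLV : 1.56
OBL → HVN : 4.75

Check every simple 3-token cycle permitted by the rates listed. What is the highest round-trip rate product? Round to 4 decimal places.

FYR→AUR→SLV→FYR: 1.18 × 2.06 × 0.394 = 0.95774
FYR→OBL→SLV→FYR: 1.47 × 1.56 × 0.394 = 0.90352
HVN→FYR→OBL→HVN: 0.121 × 1.47 × 4.75 = 0.84488
Maximum is FYR→AUR→SLV→FYR at 0.9577; no arbitrage — every cycle loses value.

0.9577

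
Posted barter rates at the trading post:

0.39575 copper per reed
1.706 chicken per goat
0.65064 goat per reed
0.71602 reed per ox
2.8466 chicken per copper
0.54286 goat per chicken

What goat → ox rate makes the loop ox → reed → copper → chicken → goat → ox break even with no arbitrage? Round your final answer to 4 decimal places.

2.2837

Known legs of the cycle: 0.71602 × 0.39575 × 2.8466 × 0.54286 = 0.43788529818279154
For no arbitrage the full-cycle product must be 1, so the missing rate is 1 / 0.43788529818279154 ≈ 2.283703.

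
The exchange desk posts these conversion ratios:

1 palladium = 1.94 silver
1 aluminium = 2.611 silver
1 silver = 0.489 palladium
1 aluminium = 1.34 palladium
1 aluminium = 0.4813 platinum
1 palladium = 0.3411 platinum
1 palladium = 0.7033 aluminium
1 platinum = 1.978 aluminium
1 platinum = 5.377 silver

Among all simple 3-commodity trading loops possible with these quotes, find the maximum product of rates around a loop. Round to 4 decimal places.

aluminium→palladium→platinum→aluminium: 1.34 × 0.3411 × 1.978 = 0.90409
silver→palladium→aluminium→silver: 0.489 × 0.7033 × 2.611 = 0.89796
silver→palladium→platinum→silver: 0.489 × 0.3411 × 5.377 = 0.89687
Maximum is aluminium→palladium→platinum→aluminium at 0.9041; no arbitrage — every cycle loses value.

0.9041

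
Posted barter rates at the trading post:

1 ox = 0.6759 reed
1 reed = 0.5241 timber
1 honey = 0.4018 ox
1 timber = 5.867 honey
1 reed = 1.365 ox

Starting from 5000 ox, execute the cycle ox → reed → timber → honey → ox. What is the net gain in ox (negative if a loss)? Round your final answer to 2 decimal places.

5000 ox × 0.6759 = 3379.5 reed
3379.5 reed × 0.5241 = 1771.19595 timber
1771.19595 timber × 5.867 = 10391.60663865 honey
10391.60663865 honey × 0.4018 = 4175.34754740957 ox
Net change: 4175.34754740957 − 5000 = -824.65245259043 ox

-824.65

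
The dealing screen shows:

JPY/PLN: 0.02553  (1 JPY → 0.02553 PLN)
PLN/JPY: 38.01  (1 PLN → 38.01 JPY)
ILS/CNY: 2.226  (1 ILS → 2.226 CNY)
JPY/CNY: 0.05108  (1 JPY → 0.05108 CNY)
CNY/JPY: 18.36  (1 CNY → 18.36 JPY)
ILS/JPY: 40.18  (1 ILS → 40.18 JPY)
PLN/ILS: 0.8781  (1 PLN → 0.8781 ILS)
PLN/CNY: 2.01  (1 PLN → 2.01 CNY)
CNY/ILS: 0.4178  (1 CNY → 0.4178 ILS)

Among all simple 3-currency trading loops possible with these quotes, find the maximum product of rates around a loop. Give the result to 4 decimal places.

0.9421

CNY→JPY→PLN→CNY: 18.36 × 0.02553 × 2.01 = 0.94215
PLN→ILS→JPY→PLN: 0.8781 × 40.18 × 0.02553 = 0.90075
CNY→ILS→JPY→CNY: 0.4178 × 40.18 × 0.05108 = 0.85749
Maximum is CNY→JPY→PLN→CNY at 0.9421; no arbitrage — every cycle loses value.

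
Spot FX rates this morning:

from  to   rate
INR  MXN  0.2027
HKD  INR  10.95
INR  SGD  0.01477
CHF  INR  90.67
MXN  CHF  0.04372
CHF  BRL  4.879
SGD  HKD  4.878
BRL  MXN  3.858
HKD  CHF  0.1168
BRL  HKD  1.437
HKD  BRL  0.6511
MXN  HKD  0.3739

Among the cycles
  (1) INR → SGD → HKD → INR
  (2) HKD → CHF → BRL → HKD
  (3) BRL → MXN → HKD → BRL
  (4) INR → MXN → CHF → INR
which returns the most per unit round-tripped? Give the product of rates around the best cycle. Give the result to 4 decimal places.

0.9392

(1) 0.01477 × 4.878 × 10.95 = 0.78893
(2) 0.1168 × 4.879 × 1.437 = 0.81890
(3) 3.858 × 0.3739 × 0.6511 = 0.93922
(4) 0.2027 × 0.04372 × 90.67 = 0.80352
Highest is cycle (3) at 0.9392 (≤1, no arbitrage).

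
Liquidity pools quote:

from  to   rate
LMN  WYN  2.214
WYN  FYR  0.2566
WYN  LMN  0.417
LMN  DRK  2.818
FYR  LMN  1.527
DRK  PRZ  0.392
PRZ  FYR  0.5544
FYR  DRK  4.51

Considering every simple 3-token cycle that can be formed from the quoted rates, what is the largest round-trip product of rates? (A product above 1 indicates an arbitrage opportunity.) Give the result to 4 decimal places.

PRZ→FYR→DRK→PRZ: 0.5544 × 4.51 × 0.392 = 0.98013
FYR→LMN→WYN→FYR: 1.527 × 2.214 × 0.2566 = 0.86751
Maximum is PRZ→FYR→DRK→PRZ at 0.9801; no arbitrage — every cycle loses value.

0.9801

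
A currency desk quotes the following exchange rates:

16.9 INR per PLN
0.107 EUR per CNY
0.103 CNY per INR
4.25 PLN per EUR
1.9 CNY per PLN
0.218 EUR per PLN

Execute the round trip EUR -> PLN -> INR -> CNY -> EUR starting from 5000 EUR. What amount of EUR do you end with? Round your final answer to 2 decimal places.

5000 EUR × 4.25 = 21250 PLN
21250 PLN × 16.9 = 359125 INR
359125 INR × 0.103 = 36989.875 CNY
36989.875 CNY × 0.107 = 3957.916625 EUR

3957.92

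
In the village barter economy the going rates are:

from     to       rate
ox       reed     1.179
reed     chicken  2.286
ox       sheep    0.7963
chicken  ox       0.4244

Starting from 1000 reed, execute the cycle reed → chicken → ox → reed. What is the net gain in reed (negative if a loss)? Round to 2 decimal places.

143.84

1000 reed × 2.286 = 2286 chicken
2286 chicken × 0.4244 = 970.1784 ox
970.1784 ox × 1.179 = 1143.8403336 reed
Net change: 1143.8403336 − 1000 = 143.8403336 reed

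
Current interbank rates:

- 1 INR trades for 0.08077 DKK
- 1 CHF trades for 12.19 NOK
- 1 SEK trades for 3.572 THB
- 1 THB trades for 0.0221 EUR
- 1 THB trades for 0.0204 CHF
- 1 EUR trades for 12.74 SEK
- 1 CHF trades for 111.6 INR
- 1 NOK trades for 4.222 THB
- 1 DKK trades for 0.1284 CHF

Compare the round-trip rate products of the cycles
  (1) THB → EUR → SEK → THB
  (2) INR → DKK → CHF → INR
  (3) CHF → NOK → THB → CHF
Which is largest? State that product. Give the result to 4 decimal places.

1.1574

(1) 0.0221 × 12.74 × 3.572 = 1.00571
(2) 0.08077 × 0.1284 × 111.6 = 1.15739
(3) 12.19 × 4.222 × 0.0204 = 1.04991
Highest is cycle (2) at 1.1574 (>1, arbitrage).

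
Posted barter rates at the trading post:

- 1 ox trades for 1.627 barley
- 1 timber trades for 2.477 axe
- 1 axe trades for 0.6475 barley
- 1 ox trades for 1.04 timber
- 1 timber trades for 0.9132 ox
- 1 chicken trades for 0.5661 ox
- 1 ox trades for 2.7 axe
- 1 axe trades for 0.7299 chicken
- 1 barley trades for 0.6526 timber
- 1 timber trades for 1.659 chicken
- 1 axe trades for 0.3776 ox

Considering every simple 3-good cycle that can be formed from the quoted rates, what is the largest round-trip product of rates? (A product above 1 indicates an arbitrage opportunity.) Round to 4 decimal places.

ox→axe→chicken→ox: 2.7 × 0.7299 × 0.5661 = 1.11563
barley→timber→axe→barley: 0.6526 × 2.477 × 0.6475 = 1.04668
ox→timber→chicken→ox: 1.04 × 1.659 × 0.5661 = 0.97673
ox→timber→axe→ox: 1.04 × 2.477 × 0.3776 = 0.97273
barley→timber→ox→barley: 0.6526 × 0.9132 × 1.627 = 0.96962
Maximum is ox→axe→chicken→ox at 1.1156; arbitrage exists.

1.1156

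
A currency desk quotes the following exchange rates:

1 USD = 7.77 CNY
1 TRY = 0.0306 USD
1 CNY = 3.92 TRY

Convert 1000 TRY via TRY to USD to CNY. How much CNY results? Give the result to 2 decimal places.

237.76

1000 TRY × 0.0306 = 30.6 USD
30.6 USD × 7.77 = 237.762 CNY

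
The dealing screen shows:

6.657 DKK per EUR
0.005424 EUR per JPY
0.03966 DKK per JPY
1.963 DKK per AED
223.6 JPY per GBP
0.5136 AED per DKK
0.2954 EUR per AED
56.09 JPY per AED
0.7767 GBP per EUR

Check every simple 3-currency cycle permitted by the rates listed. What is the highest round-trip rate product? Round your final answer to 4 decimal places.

JPY→DKK→AED→JPY: 0.03966 × 0.5136 × 56.09 = 1.14252
DKK→AED→EUR→DKK: 0.5136 × 0.2954 × 6.657 = 1.00998
JPY→EUR→GBP→JPY: 0.005424 × 0.7767 × 223.6 = 0.94199
Maximum is JPY→DKK→AED→JPY at 1.1425; arbitrage exists.

1.1425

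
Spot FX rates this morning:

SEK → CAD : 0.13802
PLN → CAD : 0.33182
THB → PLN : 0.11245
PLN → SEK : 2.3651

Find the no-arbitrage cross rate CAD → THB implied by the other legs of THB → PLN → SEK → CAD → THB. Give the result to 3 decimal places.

Known legs of the cycle: 0.11245 × 2.3651 × 0.13802 = 0.0367071774199
For no arbitrage the full-cycle product must be 1, so the missing rate is 1 / 0.0367071774199 ≈ 27.24263.

27.243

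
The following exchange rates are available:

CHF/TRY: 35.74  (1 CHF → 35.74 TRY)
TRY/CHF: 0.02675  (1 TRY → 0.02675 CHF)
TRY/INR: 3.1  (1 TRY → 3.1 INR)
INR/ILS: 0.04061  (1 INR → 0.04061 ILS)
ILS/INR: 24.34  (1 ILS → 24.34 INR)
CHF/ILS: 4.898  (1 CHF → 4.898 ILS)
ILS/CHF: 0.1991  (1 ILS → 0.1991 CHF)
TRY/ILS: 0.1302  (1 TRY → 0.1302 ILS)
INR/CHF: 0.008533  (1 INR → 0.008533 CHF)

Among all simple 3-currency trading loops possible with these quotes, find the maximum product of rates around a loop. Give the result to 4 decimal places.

1.0173

ILS→INR→CHF→ILS: 24.34 × 0.008533 × 4.898 = 1.01728
TRY→INR→CHF→TRY: 3.1 × 0.008533 × 35.74 = 0.94541
TRY→ILS→CHF→TRY: 0.1302 × 0.1991 × 35.74 = 0.92648
Maximum is ILS→INR→CHF→ILS at 1.0173; arbitrage exists.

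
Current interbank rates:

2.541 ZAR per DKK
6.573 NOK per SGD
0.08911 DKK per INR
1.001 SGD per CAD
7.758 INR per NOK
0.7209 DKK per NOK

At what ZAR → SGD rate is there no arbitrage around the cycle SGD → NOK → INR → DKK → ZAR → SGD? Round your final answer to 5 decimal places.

0.08661

Known legs of the cycle: 6.573 × 7.758 × 0.08911 × 2.541 = 11.54634463755234
For no arbitrage the full-cycle product must be 1, so the missing rate is 1 / 11.54634463755234 ≈ 0.0866075.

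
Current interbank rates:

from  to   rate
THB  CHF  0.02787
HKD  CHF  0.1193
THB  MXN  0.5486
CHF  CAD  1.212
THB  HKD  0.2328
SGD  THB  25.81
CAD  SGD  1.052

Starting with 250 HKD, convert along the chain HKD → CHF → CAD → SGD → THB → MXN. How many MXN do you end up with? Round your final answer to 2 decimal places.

538.45

250 HKD × 0.1193 = 29.825 CHF
29.825 CHF × 1.212 = 36.1479 CAD
36.1479 CAD × 1.052 = 38.0275908 SGD
38.0275908 SGD × 25.81 = 981.492118548 THB
981.492118548 THB × 0.5486 = 538.4465762354328 MXN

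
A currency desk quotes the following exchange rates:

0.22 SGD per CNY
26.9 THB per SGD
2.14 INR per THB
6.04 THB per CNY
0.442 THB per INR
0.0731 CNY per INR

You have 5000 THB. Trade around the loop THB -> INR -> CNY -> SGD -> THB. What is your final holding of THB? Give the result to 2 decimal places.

4628.88

5000 THB × 2.14 = 10700 INR
10700 INR × 0.0731 = 782.17 CNY
782.17 CNY × 0.22 = 172.0774 SGD
172.0774 SGD × 26.9 = 4628.88206 THB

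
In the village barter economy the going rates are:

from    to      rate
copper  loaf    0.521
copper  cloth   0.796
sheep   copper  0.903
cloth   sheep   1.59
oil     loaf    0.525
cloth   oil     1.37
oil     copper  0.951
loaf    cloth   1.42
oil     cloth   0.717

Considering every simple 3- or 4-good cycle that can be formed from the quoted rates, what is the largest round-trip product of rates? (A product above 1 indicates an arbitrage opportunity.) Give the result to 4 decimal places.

cloth→sheep→copper→cloth: 1.59 × 0.903 × 0.796 = 1.14287
cloth→sheep→copper→loaf→cloth: 1.59 × 0.903 × 0.521 × 1.42 = 1.06221
cloth→oil→copper→cloth: 1.37 × 0.951 × 0.796 = 1.03708
cloth→oil→loaf→cloth: 1.37 × 0.525 × 1.42 = 1.02134
cloth→oil→copper→loaf→cloth: 1.37 × 0.951 × 0.521 × 1.42 = 0.96389
Maximum is cloth→sheep→copper→cloth at 1.1429; arbitrage exists.

1.1429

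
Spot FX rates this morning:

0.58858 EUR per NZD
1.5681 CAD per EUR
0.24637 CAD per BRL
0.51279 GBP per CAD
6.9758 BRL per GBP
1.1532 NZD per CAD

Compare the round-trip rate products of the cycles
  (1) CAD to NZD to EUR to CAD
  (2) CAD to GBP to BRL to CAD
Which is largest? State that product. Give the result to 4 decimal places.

1.0643

(1) 1.1532 × 0.58858 × 1.5681 = 1.06435
(2) 0.51279 × 6.9758 × 0.24637 = 0.88130
Highest is cycle (1) at 1.0643 (>1, arbitrage).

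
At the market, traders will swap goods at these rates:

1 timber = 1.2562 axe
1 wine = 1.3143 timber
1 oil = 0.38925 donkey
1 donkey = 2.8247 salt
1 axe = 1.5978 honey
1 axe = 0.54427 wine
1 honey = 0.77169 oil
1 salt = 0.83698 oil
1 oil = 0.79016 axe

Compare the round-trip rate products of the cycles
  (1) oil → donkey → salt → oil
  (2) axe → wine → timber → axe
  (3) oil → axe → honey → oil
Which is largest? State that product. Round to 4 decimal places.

(1) 0.38925 × 2.8247 × 0.83698 = 0.92027
(2) 0.54427 × 1.3143 × 1.2562 = 0.89860
(3) 0.79016 × 1.5978 × 0.77169 = 0.97427
Highest is cycle (3) at 0.9743 (≤1, no arbitrage).

0.9743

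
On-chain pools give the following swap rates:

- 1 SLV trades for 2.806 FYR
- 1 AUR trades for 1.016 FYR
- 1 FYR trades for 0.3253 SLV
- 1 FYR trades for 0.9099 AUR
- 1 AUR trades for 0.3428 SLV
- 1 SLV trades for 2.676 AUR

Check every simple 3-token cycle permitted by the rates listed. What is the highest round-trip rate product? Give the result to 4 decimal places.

FYR→SLV→AUR→FYR: 0.3253 × 2.676 × 1.016 = 0.88443
FYR→AUR→SLV→FYR: 0.9099 × 0.3428 × 2.806 = 0.87523
Maximum is FYR→SLV→AUR→FYR at 0.8844; no arbitrage — every cycle loses value.

0.8844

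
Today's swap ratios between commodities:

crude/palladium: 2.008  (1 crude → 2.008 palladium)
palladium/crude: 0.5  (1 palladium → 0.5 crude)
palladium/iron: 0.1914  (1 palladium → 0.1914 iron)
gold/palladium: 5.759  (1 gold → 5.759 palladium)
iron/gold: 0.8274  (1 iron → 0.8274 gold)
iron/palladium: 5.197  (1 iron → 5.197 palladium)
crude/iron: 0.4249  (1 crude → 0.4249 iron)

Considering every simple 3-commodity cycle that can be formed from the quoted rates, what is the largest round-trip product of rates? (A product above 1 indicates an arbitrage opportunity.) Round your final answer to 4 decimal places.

palladium→crude→iron→palladium: 0.5 × 0.4249 × 5.197 = 1.10410
palladium→iron→gold→palladium: 0.1914 × 0.8274 × 5.759 = 0.91202
Maximum is palladium→crude→iron→palladium at 1.1041; arbitrage exists.

1.1041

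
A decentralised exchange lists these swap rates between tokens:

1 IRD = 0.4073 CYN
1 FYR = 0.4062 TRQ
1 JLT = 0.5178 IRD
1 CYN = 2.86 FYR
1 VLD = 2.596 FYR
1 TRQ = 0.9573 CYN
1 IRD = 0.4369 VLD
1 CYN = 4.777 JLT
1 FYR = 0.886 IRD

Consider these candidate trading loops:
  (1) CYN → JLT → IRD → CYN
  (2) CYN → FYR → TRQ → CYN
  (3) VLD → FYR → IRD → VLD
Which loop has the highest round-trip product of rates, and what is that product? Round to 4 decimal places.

1.1121

(1) 4.777 × 0.5178 × 0.4073 = 1.00747
(2) 2.86 × 0.4062 × 0.9573 = 1.11213
(3) 2.596 × 0.886 × 0.4369 = 1.00489
Highest is cycle (2) at 1.1121 (>1, arbitrage).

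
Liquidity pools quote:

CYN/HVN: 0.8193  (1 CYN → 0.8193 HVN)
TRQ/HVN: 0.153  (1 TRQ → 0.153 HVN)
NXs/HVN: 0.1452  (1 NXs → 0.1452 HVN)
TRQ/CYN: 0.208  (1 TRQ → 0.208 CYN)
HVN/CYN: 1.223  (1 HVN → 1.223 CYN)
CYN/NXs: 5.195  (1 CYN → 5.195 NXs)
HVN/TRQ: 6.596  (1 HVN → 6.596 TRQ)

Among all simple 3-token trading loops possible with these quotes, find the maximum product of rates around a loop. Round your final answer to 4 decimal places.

CYN→HVN→TRQ→CYN: 0.8193 × 6.596 × 0.208 = 1.12405
CYN→NXs→HVN→CYN: 5.195 × 0.1452 × 1.223 = 0.92253
Maximum is CYN→HVN→TRQ→CYN at 1.1241; arbitrage exists.

1.1241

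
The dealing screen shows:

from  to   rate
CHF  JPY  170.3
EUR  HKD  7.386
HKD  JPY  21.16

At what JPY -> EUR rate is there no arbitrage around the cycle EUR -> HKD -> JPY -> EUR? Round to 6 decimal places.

0.006398

Known legs of the cycle: 7.386 × 21.16 = 156.28776
For no arbitrage the full-cycle product must be 1, so the missing rate is 1 / 156.28776 ≈ 0.00639845.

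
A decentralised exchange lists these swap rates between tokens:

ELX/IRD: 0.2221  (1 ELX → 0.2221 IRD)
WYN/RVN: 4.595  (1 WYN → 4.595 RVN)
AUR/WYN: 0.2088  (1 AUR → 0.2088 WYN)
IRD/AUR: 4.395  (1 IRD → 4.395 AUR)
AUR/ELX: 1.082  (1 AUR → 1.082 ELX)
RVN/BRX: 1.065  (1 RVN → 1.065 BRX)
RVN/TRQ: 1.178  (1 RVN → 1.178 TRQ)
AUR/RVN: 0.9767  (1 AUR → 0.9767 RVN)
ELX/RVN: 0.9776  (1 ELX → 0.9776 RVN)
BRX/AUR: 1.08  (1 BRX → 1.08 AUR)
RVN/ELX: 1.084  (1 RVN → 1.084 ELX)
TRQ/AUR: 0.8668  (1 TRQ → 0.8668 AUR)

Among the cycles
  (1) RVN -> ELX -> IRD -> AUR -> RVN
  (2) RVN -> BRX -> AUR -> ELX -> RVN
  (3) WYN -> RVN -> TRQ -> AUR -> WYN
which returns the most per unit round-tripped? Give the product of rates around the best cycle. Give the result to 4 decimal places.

(1) 1.084 × 0.2221 × 4.395 × 0.9767 = 1.03347
(2) 1.065 × 1.08 × 1.082 × 0.9776 = 1.21664
(3) 4.595 × 1.178 × 0.8668 × 0.2088 = 0.97967
Highest is cycle (2) at 1.2166 (>1, arbitrage).

1.2166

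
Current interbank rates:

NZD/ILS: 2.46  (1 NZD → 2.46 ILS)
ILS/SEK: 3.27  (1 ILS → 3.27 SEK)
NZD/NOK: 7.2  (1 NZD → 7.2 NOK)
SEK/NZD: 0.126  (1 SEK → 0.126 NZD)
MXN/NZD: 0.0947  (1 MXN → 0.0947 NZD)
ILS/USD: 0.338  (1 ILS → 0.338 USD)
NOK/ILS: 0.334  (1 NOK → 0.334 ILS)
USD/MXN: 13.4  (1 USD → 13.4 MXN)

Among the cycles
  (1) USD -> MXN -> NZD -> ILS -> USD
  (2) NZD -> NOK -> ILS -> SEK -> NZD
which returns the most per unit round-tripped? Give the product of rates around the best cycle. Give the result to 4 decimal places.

(1) 13.4 × 0.0947 × 2.46 × 0.338 = 1.05513
(2) 7.2 × 0.334 × 3.27 × 0.126 = 0.99083
Highest is cycle (1) at 1.0551 (>1, arbitrage).

1.0551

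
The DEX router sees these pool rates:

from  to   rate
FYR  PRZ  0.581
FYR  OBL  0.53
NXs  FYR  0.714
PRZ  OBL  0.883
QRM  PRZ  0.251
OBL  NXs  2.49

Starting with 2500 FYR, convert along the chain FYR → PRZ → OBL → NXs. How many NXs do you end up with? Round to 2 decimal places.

3193.57

2500 FYR × 0.581 = 1452.5 PRZ
1452.5 PRZ × 0.883 = 1282.5575 OBL
1282.5575 OBL × 2.49 = 3193.568175 NXs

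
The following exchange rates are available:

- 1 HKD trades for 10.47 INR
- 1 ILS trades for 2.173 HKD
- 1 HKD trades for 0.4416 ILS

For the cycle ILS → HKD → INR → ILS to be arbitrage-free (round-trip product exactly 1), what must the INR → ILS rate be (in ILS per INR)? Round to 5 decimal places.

Known legs of the cycle: 2.173 × 10.47 = 22.75131
For no arbitrage the full-cycle product must be 1, so the missing rate is 1 / 22.75131 ≈ 0.0439535.

0.04395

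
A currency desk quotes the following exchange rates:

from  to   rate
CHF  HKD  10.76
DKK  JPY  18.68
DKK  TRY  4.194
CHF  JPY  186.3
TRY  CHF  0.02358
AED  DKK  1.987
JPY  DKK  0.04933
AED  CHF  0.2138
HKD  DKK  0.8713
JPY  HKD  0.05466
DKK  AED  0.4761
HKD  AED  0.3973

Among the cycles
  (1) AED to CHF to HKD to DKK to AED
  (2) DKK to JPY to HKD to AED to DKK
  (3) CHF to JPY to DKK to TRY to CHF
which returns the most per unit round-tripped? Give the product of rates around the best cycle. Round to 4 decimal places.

(1) 0.2138 × 10.76 × 0.8713 × 0.4761 = 0.95430
(2) 18.68 × 0.05466 × 0.3973 × 1.987 = 0.80605
(3) 186.3 × 0.04933 × 4.194 × 0.02358 = 0.90886
Highest is cycle (1) at 0.9543 (≤1, no arbitrage).

0.9543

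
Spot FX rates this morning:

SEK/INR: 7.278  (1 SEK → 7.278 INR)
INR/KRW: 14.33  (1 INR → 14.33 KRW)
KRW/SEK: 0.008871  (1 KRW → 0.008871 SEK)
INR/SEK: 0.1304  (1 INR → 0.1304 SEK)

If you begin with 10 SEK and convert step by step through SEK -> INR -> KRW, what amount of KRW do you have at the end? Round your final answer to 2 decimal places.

10 SEK × 7.278 = 72.78 INR
72.78 INR × 14.33 = 1042.9374 KRW

1042.94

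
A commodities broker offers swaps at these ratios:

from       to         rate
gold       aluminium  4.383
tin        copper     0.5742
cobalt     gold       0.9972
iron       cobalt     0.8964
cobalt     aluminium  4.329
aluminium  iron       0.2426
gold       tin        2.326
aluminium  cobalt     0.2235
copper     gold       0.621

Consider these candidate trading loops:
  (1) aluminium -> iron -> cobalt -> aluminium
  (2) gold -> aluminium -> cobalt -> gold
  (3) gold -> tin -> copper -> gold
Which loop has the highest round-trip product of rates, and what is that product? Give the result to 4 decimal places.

(1) 0.2426 × 0.8964 × 4.329 = 0.94141
(2) 4.383 × 0.2235 × 0.9972 = 0.97686
(3) 2.326 × 0.5742 × 0.621 = 0.82940
Highest is cycle (2) at 0.9769 (≤1, no arbitrage).

0.9769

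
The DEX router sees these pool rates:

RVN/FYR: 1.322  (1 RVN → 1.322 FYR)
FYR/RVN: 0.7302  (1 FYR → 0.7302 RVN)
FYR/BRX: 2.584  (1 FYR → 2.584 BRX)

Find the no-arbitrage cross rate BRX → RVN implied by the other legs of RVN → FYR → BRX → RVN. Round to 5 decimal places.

0.29274

Known legs of the cycle: 1.322 × 2.584 = 3.416048
For no arbitrage the full-cycle product must be 1, so the missing rate is 1 / 3.416048 ≈ 0.2927359.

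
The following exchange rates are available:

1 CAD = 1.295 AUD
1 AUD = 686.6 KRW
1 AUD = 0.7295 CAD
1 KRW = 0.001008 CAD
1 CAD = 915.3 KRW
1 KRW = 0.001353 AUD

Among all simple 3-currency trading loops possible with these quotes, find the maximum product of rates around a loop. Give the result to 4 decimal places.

0.9034

KRW→AUD→CAD→KRW: 0.001353 × 0.7295 × 915.3 = 0.90341
KRW→CAD→AUD→KRW: 0.001008 × 1.295 × 686.6 = 0.89626
Maximum is KRW→AUD→CAD→KRW at 0.9034; no arbitrage — every cycle loses value.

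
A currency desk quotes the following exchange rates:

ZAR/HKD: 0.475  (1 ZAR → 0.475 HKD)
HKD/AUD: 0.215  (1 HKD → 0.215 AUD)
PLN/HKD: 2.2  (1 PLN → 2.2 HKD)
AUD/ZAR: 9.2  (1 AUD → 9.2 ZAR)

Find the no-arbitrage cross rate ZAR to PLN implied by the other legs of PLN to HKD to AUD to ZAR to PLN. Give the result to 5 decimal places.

0.22980

Known legs of the cycle: 2.2 × 0.215 × 9.2 = 4.3516
For no arbitrage the full-cycle product must be 1, so the missing rate is 1 / 4.3516 ≈ 0.2298005.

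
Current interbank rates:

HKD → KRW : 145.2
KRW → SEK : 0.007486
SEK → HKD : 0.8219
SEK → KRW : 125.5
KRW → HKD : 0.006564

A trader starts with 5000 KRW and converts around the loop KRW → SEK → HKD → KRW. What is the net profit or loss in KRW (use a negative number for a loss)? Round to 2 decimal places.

-533.11

5000 KRW × 0.007486 = 37.43 SEK
37.43 SEK × 0.8219 = 30.763717 HKD
30.763717 HKD × 145.2 = 4466.8917084 KRW
Net change: 4466.8917084 − 5000 = -533.1082916 KRW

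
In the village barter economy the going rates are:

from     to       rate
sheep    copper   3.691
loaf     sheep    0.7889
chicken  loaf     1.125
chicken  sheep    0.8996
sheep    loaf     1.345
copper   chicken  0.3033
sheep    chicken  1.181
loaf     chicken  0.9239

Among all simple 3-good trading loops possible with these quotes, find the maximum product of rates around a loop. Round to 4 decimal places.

1.1179

chicken→sheep→loaf→chicken: 0.8996 × 1.345 × 0.9239 = 1.11788
chicken→loaf→sheep→chicken: 1.125 × 0.7889 × 1.181 = 1.04815
chicken→sheep→copper→chicken: 0.8996 × 3.691 × 0.3033 = 1.00708
Maximum is chicken→sheep→loaf→chicken at 1.1179; arbitrage exists.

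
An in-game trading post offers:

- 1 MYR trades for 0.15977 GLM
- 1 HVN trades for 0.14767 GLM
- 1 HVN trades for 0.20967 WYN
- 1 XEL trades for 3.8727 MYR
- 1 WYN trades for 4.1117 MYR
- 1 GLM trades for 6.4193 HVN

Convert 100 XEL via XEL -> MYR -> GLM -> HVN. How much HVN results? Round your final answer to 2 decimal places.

100 XEL × 3.8727 = 387.27 MYR
387.27 MYR × 0.15977 = 61.8741279 GLM
61.8741279 GLM × 6.4193 = 397.18858922847 HVN

397.19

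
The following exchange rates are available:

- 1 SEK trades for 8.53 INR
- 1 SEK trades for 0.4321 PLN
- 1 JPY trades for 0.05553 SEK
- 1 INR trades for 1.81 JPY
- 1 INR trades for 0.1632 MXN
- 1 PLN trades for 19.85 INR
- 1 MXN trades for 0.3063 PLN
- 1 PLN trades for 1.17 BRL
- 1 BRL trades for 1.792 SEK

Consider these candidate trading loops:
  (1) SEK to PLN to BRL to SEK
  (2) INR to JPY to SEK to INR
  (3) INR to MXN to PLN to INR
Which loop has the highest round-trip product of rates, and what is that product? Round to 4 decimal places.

0.9923

(1) 0.4321 × 1.17 × 1.792 = 0.90596
(2) 1.81 × 0.05553 × 8.53 = 0.85734
(3) 0.1632 × 0.3063 × 19.85 = 0.99226
Highest is cycle (3) at 0.9923 (≤1, no arbitrage).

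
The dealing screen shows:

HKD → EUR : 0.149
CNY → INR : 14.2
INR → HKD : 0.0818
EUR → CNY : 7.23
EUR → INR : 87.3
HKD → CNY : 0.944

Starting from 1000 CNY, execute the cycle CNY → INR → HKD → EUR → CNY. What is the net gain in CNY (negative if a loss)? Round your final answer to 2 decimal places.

251.31

1000 CNY × 14.2 = 14200 INR
14200 INR × 0.0818 = 1161.56 HKD
1161.56 HKD × 0.149 = 173.07244 EUR
173.07244 EUR × 7.23 = 1251.3137412 CNY
Net change: 1251.3137412 − 1000 = 251.3137412 CNY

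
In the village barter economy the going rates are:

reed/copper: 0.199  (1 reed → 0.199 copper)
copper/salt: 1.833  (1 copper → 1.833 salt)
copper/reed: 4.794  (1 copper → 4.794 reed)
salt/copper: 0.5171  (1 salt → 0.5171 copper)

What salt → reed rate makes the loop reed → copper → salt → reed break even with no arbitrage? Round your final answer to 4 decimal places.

2.7415

Known legs of the cycle: 0.199 × 1.833 = 0.364767
For no arbitrage the full-cycle product must be 1, so the missing rate is 1 / 0.364767 ≈ 2.741476.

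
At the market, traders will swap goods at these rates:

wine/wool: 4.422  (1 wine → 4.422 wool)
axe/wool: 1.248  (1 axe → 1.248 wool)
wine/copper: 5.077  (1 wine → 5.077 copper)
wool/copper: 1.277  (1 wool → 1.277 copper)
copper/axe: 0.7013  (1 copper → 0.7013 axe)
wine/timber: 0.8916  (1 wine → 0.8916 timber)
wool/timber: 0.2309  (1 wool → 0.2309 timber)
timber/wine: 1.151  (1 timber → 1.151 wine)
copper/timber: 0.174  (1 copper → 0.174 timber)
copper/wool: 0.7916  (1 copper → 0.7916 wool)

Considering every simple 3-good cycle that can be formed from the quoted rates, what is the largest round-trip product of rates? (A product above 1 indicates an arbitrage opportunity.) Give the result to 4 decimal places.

wine→wool→timber→wine: 4.422 × 0.2309 × 1.151 = 1.17522
axe→wool→copper→axe: 1.248 × 1.277 × 0.7013 = 1.11766
wine→copper→timber→wine: 5.077 × 0.174 × 1.151 = 1.01679
Maximum is wine→wool→timber→wine at 1.1752; arbitrage exists.

1.1752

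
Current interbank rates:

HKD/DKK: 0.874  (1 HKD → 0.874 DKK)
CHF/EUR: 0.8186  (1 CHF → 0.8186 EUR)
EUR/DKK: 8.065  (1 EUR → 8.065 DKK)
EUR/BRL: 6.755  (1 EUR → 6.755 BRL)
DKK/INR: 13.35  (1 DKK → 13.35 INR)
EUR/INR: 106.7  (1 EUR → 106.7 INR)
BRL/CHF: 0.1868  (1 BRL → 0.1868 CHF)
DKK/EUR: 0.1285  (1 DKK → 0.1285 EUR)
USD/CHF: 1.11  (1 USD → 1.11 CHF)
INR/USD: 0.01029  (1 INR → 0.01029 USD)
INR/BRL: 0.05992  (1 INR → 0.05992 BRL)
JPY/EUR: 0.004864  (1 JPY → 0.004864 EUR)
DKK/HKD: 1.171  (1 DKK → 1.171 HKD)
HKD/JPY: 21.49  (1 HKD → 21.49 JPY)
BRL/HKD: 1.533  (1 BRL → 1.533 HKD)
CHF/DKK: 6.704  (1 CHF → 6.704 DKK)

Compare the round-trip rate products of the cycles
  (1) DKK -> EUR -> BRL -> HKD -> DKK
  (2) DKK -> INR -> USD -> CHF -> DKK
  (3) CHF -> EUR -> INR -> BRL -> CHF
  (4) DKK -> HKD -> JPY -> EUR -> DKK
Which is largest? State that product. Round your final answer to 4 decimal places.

1.1630

(1) 0.1285 × 6.755 × 1.533 × 0.874 = 1.16301
(2) 13.35 × 0.01029 × 1.11 × 6.704 = 1.02224
(3) 0.8186 × 106.7 × 0.05992 × 0.1868 = 0.97765
(4) 1.171 × 21.49 × 0.004864 × 8.065 = 0.98717
Highest is cycle (1) at 1.1630 (>1, arbitrage).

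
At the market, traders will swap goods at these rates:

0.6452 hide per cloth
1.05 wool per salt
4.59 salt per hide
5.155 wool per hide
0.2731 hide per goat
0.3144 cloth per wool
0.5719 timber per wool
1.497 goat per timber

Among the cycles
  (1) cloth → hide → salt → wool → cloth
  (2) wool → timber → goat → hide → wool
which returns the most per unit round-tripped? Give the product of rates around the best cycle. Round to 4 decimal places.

(1) 0.6452 × 4.59 × 1.05 × 0.3144 = 0.97764
(2) 0.5719 × 1.497 × 0.2731 × 5.155 = 1.20529
Highest is cycle (2) at 1.2053 (>1, arbitrage).

1.2053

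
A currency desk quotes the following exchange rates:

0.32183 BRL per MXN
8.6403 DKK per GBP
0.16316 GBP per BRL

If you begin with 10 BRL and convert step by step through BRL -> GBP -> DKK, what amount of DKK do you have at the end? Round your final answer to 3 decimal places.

10 BRL × 0.16316 = 1.6316 GBP
1.6316 GBP × 8.6403 = 14.09751348 DKK

14.098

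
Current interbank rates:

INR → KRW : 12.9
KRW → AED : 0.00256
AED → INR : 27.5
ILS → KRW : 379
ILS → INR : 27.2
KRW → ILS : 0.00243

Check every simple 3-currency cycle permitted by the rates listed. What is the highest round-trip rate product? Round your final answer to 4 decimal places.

INR→KRW→AED→INR: 12.9 × 0.00256 × 27.5 = 0.90816
INR→KRW→ILS→INR: 12.9 × 0.00243 × 27.2 = 0.85264
Maximum is INR→KRW→AED→INR at 0.9082; no arbitrage — every cycle loses value.

0.9082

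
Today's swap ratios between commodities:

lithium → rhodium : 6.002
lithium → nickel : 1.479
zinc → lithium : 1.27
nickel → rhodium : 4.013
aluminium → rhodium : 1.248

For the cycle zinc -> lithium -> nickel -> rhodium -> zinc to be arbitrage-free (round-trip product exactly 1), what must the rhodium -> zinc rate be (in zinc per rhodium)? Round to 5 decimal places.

Known legs of the cycle: 1.27 × 1.479 × 4.013 = 7.53773829
For no arbitrage the full-cycle product must be 1, so the missing rate is 1 / 7.53773829 ≈ 0.1326658.

0.13267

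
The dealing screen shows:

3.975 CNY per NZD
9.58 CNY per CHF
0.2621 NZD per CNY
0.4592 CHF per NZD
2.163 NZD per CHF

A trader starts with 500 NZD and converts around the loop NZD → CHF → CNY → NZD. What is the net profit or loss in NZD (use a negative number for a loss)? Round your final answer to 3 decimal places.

76.507

500 NZD × 0.4592 = 229.6 CHF
229.6 CHF × 9.58 = 2199.568 CNY
2199.568 CNY × 0.2621 = 576.5067728 NZD
Net change: 576.5067728 − 500 = 76.5067728 NZD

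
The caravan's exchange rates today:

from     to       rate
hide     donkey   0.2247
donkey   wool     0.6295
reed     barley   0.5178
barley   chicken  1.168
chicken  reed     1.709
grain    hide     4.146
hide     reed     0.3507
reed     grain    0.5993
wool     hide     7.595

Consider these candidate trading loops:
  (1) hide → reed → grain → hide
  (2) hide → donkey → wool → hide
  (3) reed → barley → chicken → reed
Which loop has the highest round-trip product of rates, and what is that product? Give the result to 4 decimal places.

1.0743

(1) 0.3507 × 0.5993 × 4.146 = 0.87138
(2) 0.2247 × 0.6295 × 7.595 = 1.07430
(3) 0.5178 × 1.168 × 1.709 = 1.03359
Highest is cycle (2) at 1.0743 (>1, arbitrage).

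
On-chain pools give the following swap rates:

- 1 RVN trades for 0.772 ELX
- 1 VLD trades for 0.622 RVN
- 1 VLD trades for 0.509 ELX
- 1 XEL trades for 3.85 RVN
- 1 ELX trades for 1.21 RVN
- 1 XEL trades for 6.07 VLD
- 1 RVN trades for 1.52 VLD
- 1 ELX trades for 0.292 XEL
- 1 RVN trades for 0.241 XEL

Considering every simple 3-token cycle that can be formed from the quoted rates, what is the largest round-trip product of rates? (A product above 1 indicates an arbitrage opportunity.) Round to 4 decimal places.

RVN→VLD→ELX→RVN: 1.52 × 0.509 × 1.21 = 0.93615
RVN→XEL→VLD→RVN: 0.241 × 6.07 × 0.622 = 0.90991
XEL→VLD→ELX→XEL: 6.07 × 0.509 × 0.292 = 0.90217
RVN→ELX→XEL→RVN: 0.772 × 0.292 × 3.85 = 0.86788
Maximum is RVN→VLD→ELX→RVN at 0.9362; no arbitrage — every cycle loses value.

0.9362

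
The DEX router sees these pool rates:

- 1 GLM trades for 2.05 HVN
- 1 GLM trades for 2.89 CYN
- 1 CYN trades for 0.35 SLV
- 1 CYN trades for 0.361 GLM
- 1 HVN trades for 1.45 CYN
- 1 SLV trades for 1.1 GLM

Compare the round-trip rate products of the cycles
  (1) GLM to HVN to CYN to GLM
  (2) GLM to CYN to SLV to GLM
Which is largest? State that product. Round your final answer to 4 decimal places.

(1) 2.05 × 1.45 × 0.361 = 1.07307
(2) 2.89 × 0.35 × 1.1 = 1.11265
Highest is cycle (2) at 1.1127 (>1, arbitrage).

1.1127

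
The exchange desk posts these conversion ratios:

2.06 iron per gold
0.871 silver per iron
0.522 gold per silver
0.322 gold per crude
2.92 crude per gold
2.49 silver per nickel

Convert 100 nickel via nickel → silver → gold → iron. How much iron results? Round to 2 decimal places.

267.75

100 nickel × 2.49 = 249 silver
249 silver × 0.522 = 129.978 gold
129.978 gold × 2.06 = 267.75468 iron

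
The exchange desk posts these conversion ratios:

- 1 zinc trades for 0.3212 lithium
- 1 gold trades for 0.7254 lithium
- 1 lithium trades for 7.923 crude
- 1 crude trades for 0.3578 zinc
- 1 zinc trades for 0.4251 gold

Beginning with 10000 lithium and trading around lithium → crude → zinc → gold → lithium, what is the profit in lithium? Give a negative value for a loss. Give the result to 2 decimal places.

-1258.24

10000 lithium × 7.923 = 79230 crude
79230 crude × 0.3578 = 28348.494 zinc
28348.494 zinc × 0.4251 = 12050.9447994 gold
12050.9447994 gold × 0.7254 = 8741.75535748476 lithium
Net change: 8741.75535748476 − 10000 = -1258.24464251524 lithium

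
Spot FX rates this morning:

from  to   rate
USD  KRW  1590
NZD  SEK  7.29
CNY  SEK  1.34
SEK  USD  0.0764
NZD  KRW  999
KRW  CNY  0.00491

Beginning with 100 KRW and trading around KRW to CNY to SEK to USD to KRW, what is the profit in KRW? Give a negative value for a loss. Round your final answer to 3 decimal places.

100 KRW × 0.00491 = 0.491 CNY
0.491 CNY × 1.34 = 0.65794 SEK
0.65794 SEK × 0.0764 = 0.050266616 USD
0.050266616 USD × 1590 = 79.92391944 KRW
Net change: 79.92391944 − 100 = -20.07608056 KRW

-20.076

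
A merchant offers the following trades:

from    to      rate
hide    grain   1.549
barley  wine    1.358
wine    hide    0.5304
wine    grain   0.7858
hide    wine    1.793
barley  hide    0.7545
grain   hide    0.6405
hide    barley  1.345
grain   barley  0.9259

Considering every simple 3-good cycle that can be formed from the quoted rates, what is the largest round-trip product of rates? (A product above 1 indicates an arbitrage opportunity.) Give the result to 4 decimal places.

1.0821

barley→hide→grain→barley: 0.7545 × 1.549 × 0.9259 = 1.08212
barley→wine→grain→barley: 1.358 × 0.7858 × 0.9259 = 0.98804
barley→wine→hide→barley: 1.358 × 0.5304 × 1.345 = 0.96878
grain→hide→wine→grain: 0.6405 × 1.793 × 0.7858 = 0.90243
Maximum is barley→hide→grain→barley at 1.0821; arbitrage exists.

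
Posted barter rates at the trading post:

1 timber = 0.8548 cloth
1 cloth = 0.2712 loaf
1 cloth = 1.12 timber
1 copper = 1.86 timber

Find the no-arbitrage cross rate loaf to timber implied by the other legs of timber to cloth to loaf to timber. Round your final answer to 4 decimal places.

4.3137

Known legs of the cycle: 0.8548 × 0.2712 = 0.23182176
For no arbitrage the full-cycle product must be 1, so the missing rate is 1 / 0.23182176 ≈ 4.313659.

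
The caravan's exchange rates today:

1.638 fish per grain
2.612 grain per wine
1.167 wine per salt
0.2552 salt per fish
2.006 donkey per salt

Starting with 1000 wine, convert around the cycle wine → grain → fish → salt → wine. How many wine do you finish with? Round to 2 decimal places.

1000 wine × 2.612 = 2612 grain
2612 grain × 1.638 = 4278.456 fish
4278.456 fish × 0.2552 = 1091.8619712 salt
1091.8619712 salt × 1.167 = 1274.2029203904 wine

1274.20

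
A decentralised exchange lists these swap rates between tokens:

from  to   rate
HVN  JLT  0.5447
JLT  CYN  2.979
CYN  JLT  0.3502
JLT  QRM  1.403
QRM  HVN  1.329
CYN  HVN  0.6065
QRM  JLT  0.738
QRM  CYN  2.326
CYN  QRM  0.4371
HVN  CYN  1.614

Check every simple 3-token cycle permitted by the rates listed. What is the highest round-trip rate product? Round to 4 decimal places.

1.1428

QRM→CYN→JLT→QRM: 2.326 × 0.3502 × 1.403 = 1.14283
QRM→HVN→JLT→QRM: 1.329 × 0.5447 × 1.403 = 1.01564
CYN→HVN→JLT→CYN: 0.6065 × 0.5447 × 2.979 = 0.98414
QRM→JLT→CYN→QRM: 0.738 × 2.979 × 0.4371 = 0.96097
QRM→HVN→CYN→QRM: 1.329 × 1.614 × 0.4371 = 0.93758
Maximum is QRM→CYN→JLT→QRM at 1.1428; arbitrage exists.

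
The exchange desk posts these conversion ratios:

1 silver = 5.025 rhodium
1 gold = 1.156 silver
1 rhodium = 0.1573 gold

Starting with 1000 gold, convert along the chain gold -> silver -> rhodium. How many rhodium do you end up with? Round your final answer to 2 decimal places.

5808.90

1000 gold × 1.156 = 1156 silver
1156 silver × 5.025 = 5808.9 rhodium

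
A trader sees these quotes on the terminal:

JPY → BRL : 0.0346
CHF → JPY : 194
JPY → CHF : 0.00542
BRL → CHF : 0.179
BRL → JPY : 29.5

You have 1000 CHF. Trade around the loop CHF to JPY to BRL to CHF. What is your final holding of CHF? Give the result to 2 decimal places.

1000 CHF × 194 = 194000 JPY
194000 JPY × 0.0346 = 6712.4 BRL
6712.4 BRL × 0.179 = 1201.5196 CHF

1201.52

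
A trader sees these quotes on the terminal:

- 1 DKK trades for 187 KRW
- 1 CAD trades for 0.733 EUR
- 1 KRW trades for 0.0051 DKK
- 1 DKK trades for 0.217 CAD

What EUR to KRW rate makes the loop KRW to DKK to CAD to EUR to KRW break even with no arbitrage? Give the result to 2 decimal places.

1232.72

Known legs of the cycle: 0.0051 × 0.217 × 0.733 = 0.0008112111
For no arbitrage the full-cycle product must be 1, so the missing rate is 1 / 0.0008112111 ≈ 1232.7247.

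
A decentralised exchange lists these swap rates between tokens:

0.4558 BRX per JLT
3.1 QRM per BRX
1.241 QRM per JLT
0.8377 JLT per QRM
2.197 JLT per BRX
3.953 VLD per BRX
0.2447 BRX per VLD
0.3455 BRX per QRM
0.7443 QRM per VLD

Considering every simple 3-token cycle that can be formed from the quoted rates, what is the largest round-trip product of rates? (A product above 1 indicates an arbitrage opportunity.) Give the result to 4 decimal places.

1.1837

BRX→QRM→JLT→BRX: 3.1 × 0.8377 × 0.4558 = 1.18365
BRX→VLD→QRM→BRX: 3.953 × 0.7443 × 0.3455 = 1.01654
BRX→JLT→QRM→BRX: 2.197 × 1.241 × 0.3455 = 0.94200
Maximum is BRX→QRM→JLT→BRX at 1.1837; arbitrage exists.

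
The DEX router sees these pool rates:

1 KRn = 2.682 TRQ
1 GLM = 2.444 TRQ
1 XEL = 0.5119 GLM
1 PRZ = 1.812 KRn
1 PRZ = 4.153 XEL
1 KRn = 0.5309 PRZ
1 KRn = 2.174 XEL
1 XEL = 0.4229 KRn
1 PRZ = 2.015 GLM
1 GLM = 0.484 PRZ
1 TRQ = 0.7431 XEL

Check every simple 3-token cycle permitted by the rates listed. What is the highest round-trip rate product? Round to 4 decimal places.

1.0289

GLM→PRZ→XEL→GLM: 0.484 × 4.153 × 0.5119 = 1.02895
KRn→PRZ→XEL→KRn: 0.5309 × 4.153 × 0.4229 = 0.93242
GLM→TRQ→XEL→GLM: 2.444 × 0.7431 × 0.5119 = 0.92968
TRQ→XEL→KRn→TRQ: 0.7431 × 0.4229 × 2.682 = 0.84284
Maximum is GLM→PRZ→XEL→GLM at 1.0289; arbitrage exists.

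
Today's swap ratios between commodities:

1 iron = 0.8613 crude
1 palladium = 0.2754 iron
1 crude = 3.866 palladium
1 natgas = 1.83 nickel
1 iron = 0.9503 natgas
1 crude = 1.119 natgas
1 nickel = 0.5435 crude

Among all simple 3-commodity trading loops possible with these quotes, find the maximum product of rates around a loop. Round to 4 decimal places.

1.1130

natgas→nickel→crude→natgas: 1.83 × 0.5435 × 1.119 = 1.11296
crude→palladium→iron→crude: 3.866 × 0.2754 × 0.8613 = 0.91702
Maximum is natgas→nickel→crude→natgas at 1.1130; arbitrage exists.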